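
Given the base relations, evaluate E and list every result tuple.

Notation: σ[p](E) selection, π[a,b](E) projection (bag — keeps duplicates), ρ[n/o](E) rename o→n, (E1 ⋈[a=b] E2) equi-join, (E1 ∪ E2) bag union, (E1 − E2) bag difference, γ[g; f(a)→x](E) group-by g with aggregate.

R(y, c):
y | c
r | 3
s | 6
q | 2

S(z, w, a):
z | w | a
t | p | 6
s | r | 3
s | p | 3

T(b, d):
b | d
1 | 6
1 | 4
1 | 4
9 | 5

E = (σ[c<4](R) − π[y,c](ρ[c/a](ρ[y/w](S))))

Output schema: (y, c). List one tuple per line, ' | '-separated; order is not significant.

Subexpression sizes:
  R → 3
  σ[c<4](R) → 2
  S → 3
  ρ[y/w](S) → 3
  ρ[c/a](ρ[y/w](S)) → 3
  π[y,c](ρ[c/a](ρ[y/w](S))) → 3
  (σ[c<4](R) − π[y,c](ρ[c/a](ρ[y/w](S)))) → 1

== RESULT ==
y | c
q | 2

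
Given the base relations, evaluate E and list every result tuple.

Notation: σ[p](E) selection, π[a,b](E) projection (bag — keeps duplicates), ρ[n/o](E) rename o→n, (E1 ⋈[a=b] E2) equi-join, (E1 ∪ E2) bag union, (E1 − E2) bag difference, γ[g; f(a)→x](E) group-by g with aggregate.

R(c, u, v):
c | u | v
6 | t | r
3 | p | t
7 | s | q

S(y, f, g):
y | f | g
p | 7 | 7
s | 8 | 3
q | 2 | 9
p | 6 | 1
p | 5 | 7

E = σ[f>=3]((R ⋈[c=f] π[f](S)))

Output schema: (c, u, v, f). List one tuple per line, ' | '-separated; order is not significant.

Per-node cardinality:
  R → 3
  S → 5
  π[f](S) → 5
  (R ⋈[c=f] π[f](S)) → 2
  σ[f>=3]((R ⋈[c=f] π[f](S))) → 2

== RESULT ==
c | u | v | f
6 | t | r | 6
7 | s | q | 7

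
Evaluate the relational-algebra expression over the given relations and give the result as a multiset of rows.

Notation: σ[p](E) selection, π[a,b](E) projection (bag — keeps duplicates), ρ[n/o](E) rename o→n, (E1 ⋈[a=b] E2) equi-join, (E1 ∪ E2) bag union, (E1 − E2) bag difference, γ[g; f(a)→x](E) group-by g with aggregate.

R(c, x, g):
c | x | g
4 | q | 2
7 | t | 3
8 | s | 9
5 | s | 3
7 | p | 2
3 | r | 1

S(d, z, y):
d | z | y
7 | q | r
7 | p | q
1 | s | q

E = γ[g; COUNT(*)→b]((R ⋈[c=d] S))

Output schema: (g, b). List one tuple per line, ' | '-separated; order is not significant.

Row counts bottom-up:
  R → 6
  S → 3
  (R ⋈[c=d] S) → 4
  γ[g; COUNT(*)→b]((R ⋈[c=d] S)) → 2

== RESULT ==
g | b
2 | 2
3 | 2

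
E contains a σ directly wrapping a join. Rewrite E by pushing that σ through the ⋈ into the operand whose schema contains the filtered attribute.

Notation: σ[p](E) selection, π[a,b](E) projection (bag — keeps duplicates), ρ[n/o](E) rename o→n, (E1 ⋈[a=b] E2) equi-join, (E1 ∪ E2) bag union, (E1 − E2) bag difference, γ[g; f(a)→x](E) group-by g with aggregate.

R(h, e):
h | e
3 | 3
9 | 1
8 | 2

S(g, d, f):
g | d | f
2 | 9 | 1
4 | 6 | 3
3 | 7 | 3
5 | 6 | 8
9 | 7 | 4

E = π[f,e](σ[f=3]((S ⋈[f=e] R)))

σ filters on f, owned by the left side.
E' = π[f,e]((σ[f=3](S) ⋈[f=e] R))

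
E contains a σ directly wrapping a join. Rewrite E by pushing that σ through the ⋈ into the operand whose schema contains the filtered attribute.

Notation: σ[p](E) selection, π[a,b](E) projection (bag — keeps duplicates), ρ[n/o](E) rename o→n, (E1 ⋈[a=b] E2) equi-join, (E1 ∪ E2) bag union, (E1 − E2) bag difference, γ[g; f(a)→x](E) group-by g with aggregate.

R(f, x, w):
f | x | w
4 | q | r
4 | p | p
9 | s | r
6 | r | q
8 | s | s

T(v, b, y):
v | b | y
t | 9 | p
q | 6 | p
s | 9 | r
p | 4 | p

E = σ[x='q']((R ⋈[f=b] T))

σ filters on x, owned by the left side.
E' = (σ[x='q'](R) ⋈[f=b] T)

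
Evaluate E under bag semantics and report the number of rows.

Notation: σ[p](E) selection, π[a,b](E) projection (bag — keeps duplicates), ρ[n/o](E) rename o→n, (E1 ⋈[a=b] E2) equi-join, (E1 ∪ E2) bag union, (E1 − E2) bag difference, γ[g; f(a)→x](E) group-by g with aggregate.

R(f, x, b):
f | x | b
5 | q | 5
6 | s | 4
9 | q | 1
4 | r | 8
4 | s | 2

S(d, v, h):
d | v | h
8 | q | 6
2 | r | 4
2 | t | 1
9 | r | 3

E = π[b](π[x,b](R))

Subexpression sizes:
  R → 5
  π[x,b](R) → 5
  π[b](π[x,b](R)) → 5

|E| = 5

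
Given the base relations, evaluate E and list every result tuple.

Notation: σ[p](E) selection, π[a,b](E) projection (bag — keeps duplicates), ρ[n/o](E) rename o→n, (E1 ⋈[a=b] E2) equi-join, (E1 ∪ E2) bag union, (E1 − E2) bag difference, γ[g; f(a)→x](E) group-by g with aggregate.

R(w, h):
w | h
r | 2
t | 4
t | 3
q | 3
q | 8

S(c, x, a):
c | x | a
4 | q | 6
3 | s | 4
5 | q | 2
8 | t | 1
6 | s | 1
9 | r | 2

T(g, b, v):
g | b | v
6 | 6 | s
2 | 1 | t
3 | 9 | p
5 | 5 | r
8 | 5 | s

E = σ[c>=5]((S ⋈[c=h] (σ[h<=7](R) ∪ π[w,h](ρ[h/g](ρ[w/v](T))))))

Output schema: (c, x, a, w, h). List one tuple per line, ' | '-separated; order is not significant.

Subexpression sizes:
  S → 6
  R → 5
  σ[h<=7](R) → 4
  T → 5
  ρ[w/v](T) → 5
  ρ[h/g](ρ[w/v](T)) → 5
  π[w,h](ρ[h/g](ρ[w/v](T))) → 5
  (σ[h<=7](R) ∪ π[w,h](ρ[h/g](ρ[w/v](T)))) → 9
  (S ⋈[c=h] (σ[h<=7](R) ∪ π[w,h](ρ[h/g](ρ[w/v](T))))) → 7
  σ[c>=5]((S ⋈[c=h] (σ[h<=7](R) ∪ π[w,h](ρ[h/g](ρ[w/v](T)))))) → 3

== RESULT ==
c | x | a | w | h
5 | q | 2 | r | 5
6 | s | 1 | s | 6
8 | t | 1 | s | 8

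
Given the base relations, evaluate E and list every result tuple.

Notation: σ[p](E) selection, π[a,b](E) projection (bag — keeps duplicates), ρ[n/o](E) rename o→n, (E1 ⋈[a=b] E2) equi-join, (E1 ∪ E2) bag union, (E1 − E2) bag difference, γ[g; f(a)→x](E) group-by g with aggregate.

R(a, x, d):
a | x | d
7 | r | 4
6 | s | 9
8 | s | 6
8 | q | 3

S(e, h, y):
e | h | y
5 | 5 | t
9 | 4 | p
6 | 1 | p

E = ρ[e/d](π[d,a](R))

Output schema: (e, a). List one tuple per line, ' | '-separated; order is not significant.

Row counts bottom-up:
  R → 4
  π[d,a](R) → 4
  ρ[e/d](π[d,a](R)) → 4

== RESULT ==
e | a
3 | 8
4 | 7
6 | 8
9 | 6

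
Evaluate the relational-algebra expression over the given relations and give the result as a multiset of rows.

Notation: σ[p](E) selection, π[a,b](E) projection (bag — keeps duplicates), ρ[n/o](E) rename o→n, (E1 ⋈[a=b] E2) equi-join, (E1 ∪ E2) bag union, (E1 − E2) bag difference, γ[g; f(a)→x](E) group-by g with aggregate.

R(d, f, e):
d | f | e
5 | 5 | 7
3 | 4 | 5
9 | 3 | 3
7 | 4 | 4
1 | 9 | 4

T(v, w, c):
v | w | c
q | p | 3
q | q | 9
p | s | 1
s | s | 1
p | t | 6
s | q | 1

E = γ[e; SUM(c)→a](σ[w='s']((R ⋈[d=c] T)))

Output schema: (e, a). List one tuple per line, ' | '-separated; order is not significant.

Row counts bottom-up:
  R → 5
  T → 6
  (R ⋈[d=c] T) → 5
  σ[w='s']((R ⋈[d=c] T)) → 2
  γ[e; SUM(c)→a](σ[w='s']((R ⋈[d=c] T))) → 1

== RESULT ==
e | a
4 | 2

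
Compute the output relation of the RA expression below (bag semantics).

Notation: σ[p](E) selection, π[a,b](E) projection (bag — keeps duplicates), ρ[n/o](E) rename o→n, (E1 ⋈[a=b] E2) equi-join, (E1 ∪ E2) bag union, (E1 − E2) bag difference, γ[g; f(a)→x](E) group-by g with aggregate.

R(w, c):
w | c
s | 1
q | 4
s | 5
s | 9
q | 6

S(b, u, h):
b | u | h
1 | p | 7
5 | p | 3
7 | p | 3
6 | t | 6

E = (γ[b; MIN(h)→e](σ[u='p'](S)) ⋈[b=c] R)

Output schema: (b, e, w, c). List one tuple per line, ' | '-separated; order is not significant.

Per-node cardinality:
  S → 4
  σ[u='p'](S) → 3
  γ[b; MIN(h)→e](σ[u='p'](S)) → 3
  R → 5
  (γ[b; MIN(h)→e](σ[u='p'](S)) ⋈[b=c] R) → 2

== RESULT ==
b | e | w | c
1 | 7 | s | 1
5 | 3 | s | 5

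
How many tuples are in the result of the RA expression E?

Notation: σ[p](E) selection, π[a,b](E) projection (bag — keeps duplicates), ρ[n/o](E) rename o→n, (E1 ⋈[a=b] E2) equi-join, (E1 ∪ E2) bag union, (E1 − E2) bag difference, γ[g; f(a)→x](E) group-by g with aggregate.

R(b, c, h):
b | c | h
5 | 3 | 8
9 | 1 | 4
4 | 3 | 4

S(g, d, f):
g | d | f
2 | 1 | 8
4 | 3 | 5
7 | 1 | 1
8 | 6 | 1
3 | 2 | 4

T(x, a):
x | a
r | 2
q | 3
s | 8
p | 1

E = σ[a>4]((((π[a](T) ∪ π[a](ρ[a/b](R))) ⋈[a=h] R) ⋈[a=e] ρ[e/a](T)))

Stepwise |·|:
  T → 4
  π[a](T) → 4
  R → 3
  ρ[a/b](R) → 3
  π[a](ρ[a/b](R)) → 3
  (π[a](T) ∪ π[a](ρ[a/b](R))) → 7
  R → 3
  ((π[a](T) ∪ π[a](ρ[a/b](R))) ⋈[a=h] R) → 3
  T → 4
  ρ[e/a](T) → 4
  (((π[a](T) ∪ π[a](ρ[a/b](R))) ⋈[a=h] R) ⋈[a=e] ρ[e/a](T)) → 1
  σ[a>4]((((π[a](T) ∪ π[a](ρ[a/b](R))) ⋈[a=h] R) ⋈[a=e] ρ[e/a](T))) → 1

|E| = 1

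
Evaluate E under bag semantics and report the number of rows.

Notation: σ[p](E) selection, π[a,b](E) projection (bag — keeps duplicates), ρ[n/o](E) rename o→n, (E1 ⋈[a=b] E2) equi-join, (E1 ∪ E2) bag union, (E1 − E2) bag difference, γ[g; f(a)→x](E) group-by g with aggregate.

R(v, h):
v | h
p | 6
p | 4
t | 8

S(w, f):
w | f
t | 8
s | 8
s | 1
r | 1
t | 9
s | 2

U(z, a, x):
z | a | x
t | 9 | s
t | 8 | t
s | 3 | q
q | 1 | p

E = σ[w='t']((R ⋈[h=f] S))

Row counts bottom-up:
  R → 3
  S → 6
  (R ⋈[h=f] S) → 2
  σ[w='t']((R ⋈[h=f] S)) → 1

|E| = 1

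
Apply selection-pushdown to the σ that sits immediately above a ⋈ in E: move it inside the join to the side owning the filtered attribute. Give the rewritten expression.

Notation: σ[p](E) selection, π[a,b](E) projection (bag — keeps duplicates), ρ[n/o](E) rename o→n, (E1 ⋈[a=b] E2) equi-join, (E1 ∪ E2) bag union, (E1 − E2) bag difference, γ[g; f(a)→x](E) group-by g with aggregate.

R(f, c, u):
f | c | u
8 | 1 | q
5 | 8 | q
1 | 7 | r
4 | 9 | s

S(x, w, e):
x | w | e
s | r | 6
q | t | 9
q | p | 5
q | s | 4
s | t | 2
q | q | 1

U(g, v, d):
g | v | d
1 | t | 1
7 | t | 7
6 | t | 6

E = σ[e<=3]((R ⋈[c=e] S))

σ filters on e, owned by the right side.
E' = (R ⋈[c=e] σ[e<=3](S))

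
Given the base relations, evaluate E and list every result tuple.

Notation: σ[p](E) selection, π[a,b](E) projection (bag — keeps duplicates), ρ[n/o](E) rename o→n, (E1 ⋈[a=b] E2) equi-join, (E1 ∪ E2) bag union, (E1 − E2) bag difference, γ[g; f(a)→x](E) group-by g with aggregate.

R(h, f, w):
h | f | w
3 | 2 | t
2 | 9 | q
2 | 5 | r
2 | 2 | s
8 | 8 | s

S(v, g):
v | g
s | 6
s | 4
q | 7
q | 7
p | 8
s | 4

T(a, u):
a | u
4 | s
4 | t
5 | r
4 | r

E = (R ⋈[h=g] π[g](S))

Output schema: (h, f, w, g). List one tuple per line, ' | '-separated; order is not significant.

Row counts bottom-up:
  R → 5
  S → 6
  π[g](S) → 6
  (R ⋈[h=g] π[g](S)) → 1

== RESULT ==
h | f | w | g
8 | 8 | s | 8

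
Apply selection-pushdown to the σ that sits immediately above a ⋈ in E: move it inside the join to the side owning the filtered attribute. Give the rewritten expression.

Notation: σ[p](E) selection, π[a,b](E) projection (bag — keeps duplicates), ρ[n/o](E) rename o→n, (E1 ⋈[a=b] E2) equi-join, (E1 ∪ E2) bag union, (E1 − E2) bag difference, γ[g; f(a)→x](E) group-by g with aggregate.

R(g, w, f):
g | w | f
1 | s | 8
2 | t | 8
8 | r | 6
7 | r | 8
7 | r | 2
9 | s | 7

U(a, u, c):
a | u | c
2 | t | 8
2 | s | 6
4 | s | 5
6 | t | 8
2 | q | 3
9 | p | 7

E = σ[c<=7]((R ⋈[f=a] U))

σ filters on c, owned by the right side.
E' = (R ⋈[f=a] σ[c<=7](U))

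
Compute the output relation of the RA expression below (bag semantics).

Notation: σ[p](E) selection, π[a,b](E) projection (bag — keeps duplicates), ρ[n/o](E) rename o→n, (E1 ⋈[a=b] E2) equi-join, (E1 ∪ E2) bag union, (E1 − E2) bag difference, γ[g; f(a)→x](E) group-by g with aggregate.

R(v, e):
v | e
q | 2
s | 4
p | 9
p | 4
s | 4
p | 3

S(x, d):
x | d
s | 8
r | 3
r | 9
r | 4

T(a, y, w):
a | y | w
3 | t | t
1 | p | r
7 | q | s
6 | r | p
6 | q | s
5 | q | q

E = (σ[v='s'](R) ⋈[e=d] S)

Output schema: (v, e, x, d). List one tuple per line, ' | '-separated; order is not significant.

Per-node cardinality:
  R → 6
  σ[v='s'](R) → 2
  S → 4
  (σ[v='s'](R) ⋈[e=d] S) → 2

== RESULT ==
v | e | x | d
s | 4 | r | 4
s | 4 | r | 4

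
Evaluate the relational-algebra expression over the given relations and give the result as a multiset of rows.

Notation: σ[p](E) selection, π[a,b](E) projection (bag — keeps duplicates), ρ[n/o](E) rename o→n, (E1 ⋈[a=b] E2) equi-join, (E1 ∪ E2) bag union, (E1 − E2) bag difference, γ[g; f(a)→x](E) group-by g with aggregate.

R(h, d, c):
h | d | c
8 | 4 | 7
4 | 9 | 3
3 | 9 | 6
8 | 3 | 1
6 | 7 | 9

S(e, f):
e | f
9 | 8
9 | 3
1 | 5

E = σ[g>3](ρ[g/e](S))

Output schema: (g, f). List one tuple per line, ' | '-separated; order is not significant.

Subexpression sizes:
  S → 3
  ρ[g/e](S) → 3
  σ[g>3](ρ[g/e](S)) → 2

== RESULT ==
g | f
9 | 3
9 | 8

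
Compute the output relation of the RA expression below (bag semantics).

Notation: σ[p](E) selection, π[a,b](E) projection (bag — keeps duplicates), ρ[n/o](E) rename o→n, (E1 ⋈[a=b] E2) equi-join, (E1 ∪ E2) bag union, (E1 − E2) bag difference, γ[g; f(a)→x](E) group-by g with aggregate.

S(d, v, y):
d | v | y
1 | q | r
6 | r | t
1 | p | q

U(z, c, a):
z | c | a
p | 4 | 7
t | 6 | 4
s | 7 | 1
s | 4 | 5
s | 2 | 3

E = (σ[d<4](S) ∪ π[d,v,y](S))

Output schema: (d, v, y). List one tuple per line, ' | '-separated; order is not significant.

Per-node cardinality:
  S → 3
  σ[d<4](S) → 2
  S → 3
  π[d,v,y](S) → 3
  (σ[d<4](S) ∪ π[d,v,y](S)) → 5

== RESULT ==
d | v | y
1 | p | q
1 | p | q
1 | q | r
1 | q | r
6 | r | t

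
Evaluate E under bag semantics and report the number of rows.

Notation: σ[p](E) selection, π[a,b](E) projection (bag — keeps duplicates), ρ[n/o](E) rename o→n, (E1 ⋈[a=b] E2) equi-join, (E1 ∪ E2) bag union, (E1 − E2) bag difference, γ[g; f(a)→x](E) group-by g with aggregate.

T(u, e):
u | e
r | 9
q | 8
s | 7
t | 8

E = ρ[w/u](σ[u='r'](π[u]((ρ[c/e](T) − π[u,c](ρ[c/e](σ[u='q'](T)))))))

Subexpression sizes:
  T → 4
  ρ[c/e](T) → 4
  T → 4
  σ[u='q'](T) → 1
  ρ[c/e](σ[u='q'](T)) → 1
  π[u,c](ρ[c/e](σ[u='q'](T))) → 1
  (ρ[c/e](T) − π[u,c](ρ[c/e](σ[u='q'](T)))) → 3
  π[u]((ρ[c/e](T) − π[u,c](ρ[c/e](σ[u='q'](T))))) → 3
  σ[u='r'](π[u]((ρ[c/e](T) − π[u,c](ρ[c/e](σ[u='q'](T)))))) → 1
  ρ[w/u](σ[u='r'](π[u]((ρ[c/e](T) − π[u,c](ρ[c/e](σ[u='q'](T))))))) → 1

|E| = 1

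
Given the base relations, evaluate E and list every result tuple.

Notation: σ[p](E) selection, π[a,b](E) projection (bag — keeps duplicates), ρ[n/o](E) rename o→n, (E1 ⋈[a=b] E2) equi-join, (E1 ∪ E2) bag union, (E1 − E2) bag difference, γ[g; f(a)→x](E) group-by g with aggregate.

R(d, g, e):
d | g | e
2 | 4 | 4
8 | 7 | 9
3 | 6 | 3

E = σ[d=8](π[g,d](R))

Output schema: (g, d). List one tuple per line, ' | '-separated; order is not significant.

Row counts bottom-up:
  R → 3
  π[g,d](R) → 3
  σ[d=8](π[g,d](R)) → 1

== RESULT ==
g | d
7 | 8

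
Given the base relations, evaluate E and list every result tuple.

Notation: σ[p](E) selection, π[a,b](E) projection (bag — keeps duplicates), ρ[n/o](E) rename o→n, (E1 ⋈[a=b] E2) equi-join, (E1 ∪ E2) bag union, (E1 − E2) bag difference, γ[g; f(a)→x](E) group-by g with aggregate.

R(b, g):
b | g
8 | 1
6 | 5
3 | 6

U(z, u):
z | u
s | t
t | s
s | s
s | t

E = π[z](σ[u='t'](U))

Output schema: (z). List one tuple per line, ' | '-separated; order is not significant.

Per-node cardinality:
  U → 4
  σ[u='t'](U) → 2
  π[z](σ[u='t'](U)) → 2

== RESULT ==
z
s
s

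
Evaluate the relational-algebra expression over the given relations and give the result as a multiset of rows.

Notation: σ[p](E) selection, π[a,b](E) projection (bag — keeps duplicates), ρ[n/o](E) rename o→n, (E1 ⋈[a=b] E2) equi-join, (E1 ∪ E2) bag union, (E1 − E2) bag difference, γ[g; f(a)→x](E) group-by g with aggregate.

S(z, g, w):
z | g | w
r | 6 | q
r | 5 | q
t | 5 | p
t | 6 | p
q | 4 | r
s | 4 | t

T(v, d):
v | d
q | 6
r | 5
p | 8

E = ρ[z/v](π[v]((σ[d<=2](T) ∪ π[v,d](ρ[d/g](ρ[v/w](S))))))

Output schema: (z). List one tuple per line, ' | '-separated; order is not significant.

Stepwise |·|:
  T → 3
  σ[d<=2](T) → 0
  S → 6
  ρ[v/w](S) → 6
  ρ[d/g](ρ[v/w](S)) → 6
  π[v,d](ρ[d/g](ρ[v/w](S))) → 6
  (σ[d<=2](T) ∪ π[v,d](ρ[d/g](ρ[v/w](S)))) → 6
  π[v]((σ[d<=2](T) ∪ π[v,d](ρ[d/g](ρ[v/w](S))))) → 6
  ρ[z/v](π[v]((σ[d<=2](T) ∪ π[v,d](ρ[d/g](ρ[v/w](S)))))) → 6

== RESULT ==
z
p
p
q
q
r
t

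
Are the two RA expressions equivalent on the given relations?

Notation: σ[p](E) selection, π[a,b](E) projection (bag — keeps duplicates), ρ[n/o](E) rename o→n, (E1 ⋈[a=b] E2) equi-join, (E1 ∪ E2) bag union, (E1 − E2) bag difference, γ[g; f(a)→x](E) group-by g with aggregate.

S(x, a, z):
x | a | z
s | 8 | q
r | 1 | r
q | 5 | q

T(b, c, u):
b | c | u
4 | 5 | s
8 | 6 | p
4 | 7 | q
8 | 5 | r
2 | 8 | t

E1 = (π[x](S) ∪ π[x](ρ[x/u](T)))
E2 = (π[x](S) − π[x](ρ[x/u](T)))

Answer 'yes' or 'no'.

E1 row counts bottom-up:
  S → 3
  π[x](S) → 3
  T → 5
  ρ[x/u](T) → 5
  π[x](ρ[x/u](T)) → 5
  (π[x](S) ∪ π[x](ρ[x/u](T))) → 8
E2 row counts bottom-up:
  S → 3
  π[x](S) → 3
  T → 5
  ρ[x/u](T) → 5
  π[x](ρ[x/u](T)) → 5
  (π[x](S) − π[x](ρ[x/u](T))) → 0

E1 result:
x
p
q
q
r
r
s
s
t
E2 result:
x
(0 rows)
Witness: ('t',) appears 1× in E1 but 0× in E2.

no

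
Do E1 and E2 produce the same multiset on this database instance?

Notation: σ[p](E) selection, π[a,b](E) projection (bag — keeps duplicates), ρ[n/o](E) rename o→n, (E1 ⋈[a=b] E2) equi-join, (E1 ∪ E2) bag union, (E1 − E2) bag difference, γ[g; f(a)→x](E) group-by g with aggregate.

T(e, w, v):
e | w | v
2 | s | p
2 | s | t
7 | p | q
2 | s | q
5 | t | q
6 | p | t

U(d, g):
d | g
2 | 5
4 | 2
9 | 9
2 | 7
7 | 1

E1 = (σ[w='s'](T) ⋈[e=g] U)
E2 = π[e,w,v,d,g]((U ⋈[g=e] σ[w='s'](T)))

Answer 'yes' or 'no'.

E1 stepwise |·|:
  T → 6
  σ[w='s'](T) → 3
  U → 5
  (σ[w='s'](T) ⋈[e=g] U) → 3
E2 stepwise |·|:
  U → 5
  T → 6
  σ[w='s'](T) → 3
  (U ⋈[g=e] σ[w='s'](T)) → 3
  π[e,w,v,d,g]((U ⋈[g=e] σ[w='s'](T))) → 3

E1 and E2 produce the same multiset:
e | w | v | d | g
2 | s | p | 4 | 2
2 | s | q | 4 | 2
2 | s | t | 4 | 2

yes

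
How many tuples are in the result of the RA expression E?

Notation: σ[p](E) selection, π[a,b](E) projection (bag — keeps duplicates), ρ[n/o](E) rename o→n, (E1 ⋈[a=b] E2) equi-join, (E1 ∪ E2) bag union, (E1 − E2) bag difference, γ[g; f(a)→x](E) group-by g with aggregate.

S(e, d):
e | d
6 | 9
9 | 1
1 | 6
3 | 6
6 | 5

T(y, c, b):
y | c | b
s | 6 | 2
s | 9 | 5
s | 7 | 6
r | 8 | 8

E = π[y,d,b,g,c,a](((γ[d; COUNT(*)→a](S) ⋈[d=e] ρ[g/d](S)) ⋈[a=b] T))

Subexpression sizes:
  S → 5
  γ[d; COUNT(*)→a](S) → 4
  S → 5
  ρ[g/d](S) → 5
  (γ[d; COUNT(*)→a](S) ⋈[d=e] ρ[g/d](S)) → 4
  T → 4
  ((γ[d; COUNT(*)→a](S) ⋈[d=e] ρ[g/d](S)) ⋈[a=b] T) → 2
  π[y,d,b,g,c,a](((γ[d; COUNT(*)→a](S) ⋈[d=e] ρ[g/d](S)) ⋈[a=b] T)) → 2

|E| = 2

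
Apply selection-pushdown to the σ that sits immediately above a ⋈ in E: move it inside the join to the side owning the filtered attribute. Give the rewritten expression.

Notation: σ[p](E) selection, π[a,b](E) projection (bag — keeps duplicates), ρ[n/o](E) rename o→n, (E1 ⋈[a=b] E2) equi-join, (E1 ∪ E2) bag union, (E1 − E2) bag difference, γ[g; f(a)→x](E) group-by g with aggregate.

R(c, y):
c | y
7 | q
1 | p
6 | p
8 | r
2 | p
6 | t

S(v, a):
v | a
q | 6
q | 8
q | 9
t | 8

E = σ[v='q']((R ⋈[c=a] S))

σ filters on v, owned by the right side.
E' = (R ⋈[c=a] σ[v='q'](S))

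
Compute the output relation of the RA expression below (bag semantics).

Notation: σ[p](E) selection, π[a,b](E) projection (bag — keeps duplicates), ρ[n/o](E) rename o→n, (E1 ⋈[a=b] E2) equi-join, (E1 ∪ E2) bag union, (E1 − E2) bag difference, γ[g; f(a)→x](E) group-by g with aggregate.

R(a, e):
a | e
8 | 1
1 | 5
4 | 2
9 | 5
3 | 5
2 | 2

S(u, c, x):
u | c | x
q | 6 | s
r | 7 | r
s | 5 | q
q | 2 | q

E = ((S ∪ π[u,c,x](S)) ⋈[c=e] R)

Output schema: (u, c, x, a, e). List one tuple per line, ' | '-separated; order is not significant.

Subexpression sizes:
  S → 4
  S → 4
  π[u,c,x](S) → 4
  (S ∪ π[u,c,x](S)) → 8
  R → 6
  ((S ∪ π[u,c,x](S)) ⋈[c=e] R) → 10

== RESULT ==
u | c | x | a | e
q | 2 | q | 2 | 2
q | 2 | q | 2 | 2
q | 2 | q | 4 | 2
q | 2 | q | 4 | 2
s | 5 | q | 1 | 5
s | 5 | q | 1 | 5
s | 5 | q | 3 | 5
s | 5 | q | 3 | 5
s | 5 | q | 9 | 5
s | 5 | q | 9 | 5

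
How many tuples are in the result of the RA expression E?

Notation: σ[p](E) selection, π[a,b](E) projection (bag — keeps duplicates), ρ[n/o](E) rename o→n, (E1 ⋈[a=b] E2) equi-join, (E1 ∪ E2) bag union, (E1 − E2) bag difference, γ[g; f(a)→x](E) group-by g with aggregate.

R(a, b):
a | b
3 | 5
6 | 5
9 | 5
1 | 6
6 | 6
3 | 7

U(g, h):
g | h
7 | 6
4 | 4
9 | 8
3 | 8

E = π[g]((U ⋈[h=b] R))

Subexpression sizes:
  U → 4
  R → 6
  (U ⋈[h=b] R) → 2
  π[g]((U ⋈[h=b] R)) → 2

|E| = 2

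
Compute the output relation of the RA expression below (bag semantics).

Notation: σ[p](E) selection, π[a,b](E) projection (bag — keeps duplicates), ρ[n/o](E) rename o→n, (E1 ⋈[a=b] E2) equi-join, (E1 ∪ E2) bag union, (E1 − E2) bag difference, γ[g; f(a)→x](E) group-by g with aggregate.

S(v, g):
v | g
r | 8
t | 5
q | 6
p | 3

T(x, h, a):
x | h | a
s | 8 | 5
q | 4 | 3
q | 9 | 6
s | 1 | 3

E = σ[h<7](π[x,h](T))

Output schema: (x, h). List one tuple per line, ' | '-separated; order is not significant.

Row counts bottom-up:
  T → 4
  π[x,h](T) → 4
  σ[h<7](π[x,h](T)) → 2

== RESULT ==
x | h
q | 4
s | 1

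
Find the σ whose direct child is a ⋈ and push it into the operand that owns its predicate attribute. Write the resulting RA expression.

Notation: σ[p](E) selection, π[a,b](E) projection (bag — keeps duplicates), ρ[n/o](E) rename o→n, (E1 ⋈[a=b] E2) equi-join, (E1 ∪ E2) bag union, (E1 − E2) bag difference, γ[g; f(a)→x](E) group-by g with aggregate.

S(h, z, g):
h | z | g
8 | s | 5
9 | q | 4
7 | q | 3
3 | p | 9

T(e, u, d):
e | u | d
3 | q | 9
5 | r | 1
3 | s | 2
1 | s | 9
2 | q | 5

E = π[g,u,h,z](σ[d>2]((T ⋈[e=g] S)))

σ filters on d, owned by the left side.
E' = π[g,u,h,z]((σ[d>2](T) ⋈[e=g] S))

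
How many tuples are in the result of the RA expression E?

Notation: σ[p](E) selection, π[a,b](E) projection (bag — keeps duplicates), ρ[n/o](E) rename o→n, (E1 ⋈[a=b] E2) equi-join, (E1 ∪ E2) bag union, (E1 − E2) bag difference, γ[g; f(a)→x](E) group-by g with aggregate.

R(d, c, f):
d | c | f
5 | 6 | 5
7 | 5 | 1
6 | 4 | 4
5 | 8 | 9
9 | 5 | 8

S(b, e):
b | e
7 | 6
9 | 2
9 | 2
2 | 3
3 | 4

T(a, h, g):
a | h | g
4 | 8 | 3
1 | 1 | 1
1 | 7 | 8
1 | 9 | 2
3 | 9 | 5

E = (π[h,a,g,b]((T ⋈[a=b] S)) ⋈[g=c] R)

Subexpression sizes:
  T → 5
  S → 5
  (T ⋈[a=b] S) → 1
  π[h,a,g,b]((T ⋈[a=b] S)) → 1
  R → 5
  (π[h,a,g,b]((T ⋈[a=b] S)) ⋈[g=c] R) → 2

|E| = 2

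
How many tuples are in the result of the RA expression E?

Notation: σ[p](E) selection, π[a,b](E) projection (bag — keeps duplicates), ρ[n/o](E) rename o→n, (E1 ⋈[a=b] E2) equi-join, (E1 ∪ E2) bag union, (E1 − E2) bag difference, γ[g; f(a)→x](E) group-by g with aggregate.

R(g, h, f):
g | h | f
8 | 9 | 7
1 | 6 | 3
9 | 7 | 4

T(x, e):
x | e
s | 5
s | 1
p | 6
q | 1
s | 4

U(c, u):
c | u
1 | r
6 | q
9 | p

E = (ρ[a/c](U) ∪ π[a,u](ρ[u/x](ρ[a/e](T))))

Per-node cardinality:
  U → 3
  ρ[a/c](U) → 3
  T → 5
  ρ[a/e](T) → 5
  ρ[u/x](ρ[a/e](T)) → 5
  π[a,u](ρ[u/x](ρ[a/e](T))) → 5
  (ρ[a/c](U) ∪ π[a,u](ρ[u/x](ρ[a/e](T)))) → 8

|E| = 8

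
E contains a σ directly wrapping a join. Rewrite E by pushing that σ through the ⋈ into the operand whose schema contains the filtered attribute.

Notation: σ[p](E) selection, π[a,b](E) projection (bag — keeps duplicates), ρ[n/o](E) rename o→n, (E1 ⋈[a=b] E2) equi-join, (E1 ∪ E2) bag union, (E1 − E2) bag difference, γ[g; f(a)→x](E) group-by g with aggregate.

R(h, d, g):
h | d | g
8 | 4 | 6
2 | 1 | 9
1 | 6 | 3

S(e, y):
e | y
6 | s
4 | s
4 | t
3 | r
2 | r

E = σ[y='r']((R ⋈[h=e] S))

σ filters on y, owned by the right side.
E' = (R ⋈[h=e] σ[y='r'](S))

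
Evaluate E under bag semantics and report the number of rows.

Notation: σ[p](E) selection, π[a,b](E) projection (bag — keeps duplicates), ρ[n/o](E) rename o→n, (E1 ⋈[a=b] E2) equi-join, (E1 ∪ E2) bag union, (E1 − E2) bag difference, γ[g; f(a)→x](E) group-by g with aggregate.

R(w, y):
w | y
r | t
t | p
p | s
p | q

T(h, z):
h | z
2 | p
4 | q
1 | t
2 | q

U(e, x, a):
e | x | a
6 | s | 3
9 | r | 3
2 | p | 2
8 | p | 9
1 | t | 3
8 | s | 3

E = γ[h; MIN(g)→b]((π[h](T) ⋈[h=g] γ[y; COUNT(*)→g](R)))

Per-node cardinality:
  T → 4
  π[h](T) → 4
  R → 4
  γ[y; COUNT(*)→g](R) → 4
  (π[h](T) ⋈[h=g] γ[y; COUNT(*)→g](R)) → 4
  γ[h; MIN(g)→b]((π[h](T) ⋈[h=g] γ[y; COUNT(*)→g](R))) → 1

|E| = 1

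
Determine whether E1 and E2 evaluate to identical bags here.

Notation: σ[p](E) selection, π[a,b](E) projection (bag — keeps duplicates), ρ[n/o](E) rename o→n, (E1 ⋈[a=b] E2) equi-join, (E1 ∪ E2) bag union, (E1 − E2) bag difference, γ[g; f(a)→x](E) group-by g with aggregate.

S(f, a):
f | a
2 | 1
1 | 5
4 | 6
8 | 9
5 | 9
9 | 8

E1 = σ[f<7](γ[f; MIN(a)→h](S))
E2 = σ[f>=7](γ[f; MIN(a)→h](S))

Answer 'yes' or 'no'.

E1 subexpression sizes:
  S → 6
  γ[f; MIN(a)→h](S) → 6
  σ[f<7](γ[f; MIN(a)→h](S)) → 4
E2 subexpression sizes:
  S → 6
  γ[f; MIN(a)→h](S) → 6
  σ[f>=7](γ[f; MIN(a)→h](S)) → 2

E1 result:
f | h
1 | 5
2 | 1
4 | 6
5 | 9
E2 result:
f | h
8 | 9
9 | 8
Witness: (8, 9) appears 0× in E1 but 1× in E2.

no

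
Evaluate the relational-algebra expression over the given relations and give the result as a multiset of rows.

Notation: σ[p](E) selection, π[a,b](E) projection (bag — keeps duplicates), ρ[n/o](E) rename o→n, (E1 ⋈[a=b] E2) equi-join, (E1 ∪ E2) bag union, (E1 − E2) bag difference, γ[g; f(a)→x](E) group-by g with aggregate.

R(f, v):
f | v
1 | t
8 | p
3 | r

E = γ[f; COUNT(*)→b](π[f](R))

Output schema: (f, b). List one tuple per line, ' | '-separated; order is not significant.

Per-node cardinality:
  R → 3
  π[f](R) → 3
  γ[f; COUNT(*)→b](π[f](R)) → 3

== RESULT ==
f | b
1 | 1
3 | 1
8 | 1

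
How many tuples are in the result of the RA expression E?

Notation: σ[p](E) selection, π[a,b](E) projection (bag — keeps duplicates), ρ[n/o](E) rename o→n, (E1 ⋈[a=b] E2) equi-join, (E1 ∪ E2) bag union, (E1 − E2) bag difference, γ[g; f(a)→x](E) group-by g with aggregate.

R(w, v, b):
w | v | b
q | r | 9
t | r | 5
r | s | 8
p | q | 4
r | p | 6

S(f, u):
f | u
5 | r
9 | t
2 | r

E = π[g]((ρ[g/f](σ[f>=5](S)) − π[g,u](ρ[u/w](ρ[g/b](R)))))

Row counts bottom-up:
  S → 3
  σ[f>=5](S) → 2
  ρ[g/f](σ[f>=5](S)) → 2
  R → 5
  ρ[g/b](R) → 5
  ρ[u/w](ρ[g/b](R)) → 5
  π[g,u](ρ[u/w](ρ[g/b](R))) → 5
  (ρ[g/f](σ[f>=5](S)) − π[g,u](ρ[u/w](ρ[g/b](R)))) → 2
  π[g]((ρ[g/f](σ[f>=5](S)) − π[g,u](ρ[u/w](ρ[g/b](R))))) → 2

|E| = 2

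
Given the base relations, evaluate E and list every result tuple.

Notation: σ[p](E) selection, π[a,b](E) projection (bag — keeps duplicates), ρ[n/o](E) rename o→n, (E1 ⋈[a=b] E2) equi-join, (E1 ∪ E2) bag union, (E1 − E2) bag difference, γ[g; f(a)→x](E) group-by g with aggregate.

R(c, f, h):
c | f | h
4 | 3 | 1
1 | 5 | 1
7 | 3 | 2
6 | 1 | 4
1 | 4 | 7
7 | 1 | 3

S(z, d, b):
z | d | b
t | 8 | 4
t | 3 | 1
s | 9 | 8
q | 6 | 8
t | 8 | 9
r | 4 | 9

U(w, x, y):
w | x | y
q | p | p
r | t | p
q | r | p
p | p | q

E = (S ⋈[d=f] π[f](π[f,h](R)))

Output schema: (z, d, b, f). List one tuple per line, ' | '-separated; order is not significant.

Row counts bottom-up:
  S → 6
  R → 6
  π[f,h](R) → 6
  π[f](π[f,h](R)) → 6
  (S ⋈[d=f] π[f](π[f,h](R))) → 3

== RESULT ==
z | d | b | f
r | 4 | 9 | 4
t | 3 | 1 | 3
t | 3 | 1 | 3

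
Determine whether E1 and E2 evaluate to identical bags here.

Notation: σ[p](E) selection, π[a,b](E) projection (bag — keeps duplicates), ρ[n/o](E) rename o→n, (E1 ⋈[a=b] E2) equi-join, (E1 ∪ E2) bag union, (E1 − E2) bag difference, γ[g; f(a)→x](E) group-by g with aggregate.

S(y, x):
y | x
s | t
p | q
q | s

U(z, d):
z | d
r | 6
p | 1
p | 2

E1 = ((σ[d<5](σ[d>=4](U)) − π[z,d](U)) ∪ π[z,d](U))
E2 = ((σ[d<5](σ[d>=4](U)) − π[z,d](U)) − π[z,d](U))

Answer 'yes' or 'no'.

E1 per-node cardinality:
  U → 3
  σ[d>=4](U) → 1
  σ[d<5](σ[d>=4](U)) → 0
  U → 3
  π[z,d](U) → 3
  (σ[d<5](σ[d>=4](U)) − π[z,d](U)) → 0
  U → 3
  π[z,d](U) → 3
  ((σ[d<5](σ[d>=4](U)) − π[z,d](U)) ∪ π[z,d](U)) → 3
E2 per-node cardinality:
  U → 3
  σ[d>=4](U) → 1
  σ[d<5](σ[d>=4](U)) → 0
  U → 3
  π[z,d](U) → 3
  (σ[d<5](σ[d>=4](U)) − π[z,d](U)) → 0
  U → 3
  π[z,d](U) → 3
  ((σ[d<5](σ[d>=4](U)) − π[z,d](U)) − π[z,d](U)) → 0

E1 result:
z | d
p | 1
p | 2
r | 6
E2 result:
z | d
(0 rows)
Witness: ('p', 1) appears 1× in E1 but 0× in E2.

no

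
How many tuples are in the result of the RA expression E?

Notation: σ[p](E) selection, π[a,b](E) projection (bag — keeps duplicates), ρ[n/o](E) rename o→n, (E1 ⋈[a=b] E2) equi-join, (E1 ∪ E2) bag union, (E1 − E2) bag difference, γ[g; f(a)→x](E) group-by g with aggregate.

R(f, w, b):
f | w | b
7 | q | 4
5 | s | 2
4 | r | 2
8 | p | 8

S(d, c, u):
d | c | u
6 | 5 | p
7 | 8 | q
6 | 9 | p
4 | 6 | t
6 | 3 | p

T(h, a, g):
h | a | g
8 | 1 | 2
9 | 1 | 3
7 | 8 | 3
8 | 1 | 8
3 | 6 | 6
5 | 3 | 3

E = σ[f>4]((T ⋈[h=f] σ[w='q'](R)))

Subexpression sizes:
  T → 6
  R → 4
  σ[w='q'](R) → 1
  (T ⋈[h=f] σ[w='q'](R)) → 1
  σ[f>4]((T ⋈[h=f] σ[w='q'](R))) → 1

|E| = 1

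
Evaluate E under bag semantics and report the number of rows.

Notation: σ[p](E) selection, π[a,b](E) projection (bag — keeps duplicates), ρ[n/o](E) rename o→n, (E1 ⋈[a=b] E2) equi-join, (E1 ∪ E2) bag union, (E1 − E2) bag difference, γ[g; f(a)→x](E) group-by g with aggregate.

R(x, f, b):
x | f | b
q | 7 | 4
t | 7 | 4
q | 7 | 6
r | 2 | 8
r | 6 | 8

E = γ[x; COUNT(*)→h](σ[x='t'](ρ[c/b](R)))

Per-node cardinality:
  R → 5
  ρ[c/b](R) → 5
  σ[x='t'](ρ[c/b](R)) → 1
  γ[x; COUNT(*)→h](σ[x='t'](ρ[c/b](R))) → 1

|E| = 1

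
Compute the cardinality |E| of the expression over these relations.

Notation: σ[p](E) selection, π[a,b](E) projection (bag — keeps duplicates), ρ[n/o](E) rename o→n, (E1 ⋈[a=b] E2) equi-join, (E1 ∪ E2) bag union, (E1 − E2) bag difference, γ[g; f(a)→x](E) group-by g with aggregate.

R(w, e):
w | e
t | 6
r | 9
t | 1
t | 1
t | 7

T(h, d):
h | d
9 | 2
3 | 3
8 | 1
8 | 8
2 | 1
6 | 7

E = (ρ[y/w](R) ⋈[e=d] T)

Subexpression sizes:
  R → 5
  ρ[y/w](R) → 5
  T → 6
  (ρ[y/w](R) ⋈[e=d] T) → 5

|E| = 5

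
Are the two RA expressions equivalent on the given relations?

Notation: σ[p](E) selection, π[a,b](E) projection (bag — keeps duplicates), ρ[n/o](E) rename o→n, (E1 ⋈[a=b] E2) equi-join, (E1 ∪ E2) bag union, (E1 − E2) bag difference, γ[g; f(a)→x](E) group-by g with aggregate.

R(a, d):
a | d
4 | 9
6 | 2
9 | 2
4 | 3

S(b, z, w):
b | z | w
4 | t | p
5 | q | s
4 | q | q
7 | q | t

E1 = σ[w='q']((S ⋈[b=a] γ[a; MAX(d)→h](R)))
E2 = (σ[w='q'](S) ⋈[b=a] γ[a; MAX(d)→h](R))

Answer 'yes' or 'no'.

E1 subexpression sizes:
  S → 4
  R → 4
  γ[a; MAX(d)→h](R) → 3
  (S ⋈[b=a] γ[a; MAX(d)→h](R)) → 2
  σ[w='q']((S ⋈[b=a] γ[a; MAX(d)→h](R))) → 1
E2 subexpression sizes:
  S → 4
  σ[w='q'](S) → 1
  R → 4
  γ[a; MAX(d)→h](R) → 3
  (σ[w='q'](S) ⋈[b=a] γ[a; MAX(d)→h](R)) → 1

E1 and E2 produce the same multiset:
b | z | w | a | h
4 | q | q | 4 | 9

yes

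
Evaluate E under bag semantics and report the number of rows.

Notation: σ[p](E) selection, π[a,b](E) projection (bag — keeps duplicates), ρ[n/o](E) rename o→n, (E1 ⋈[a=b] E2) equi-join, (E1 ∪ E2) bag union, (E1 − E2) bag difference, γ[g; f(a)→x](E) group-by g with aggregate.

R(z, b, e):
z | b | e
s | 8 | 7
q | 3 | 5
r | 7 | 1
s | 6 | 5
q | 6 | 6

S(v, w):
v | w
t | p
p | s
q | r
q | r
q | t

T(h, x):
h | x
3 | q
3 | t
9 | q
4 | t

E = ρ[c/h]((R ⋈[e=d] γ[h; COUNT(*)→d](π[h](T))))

Subexpression sizes:
  R → 5
  T → 4
  π[h](T) → 4
  γ[h; COUNT(*)→d](π[h](T)) → 3
  (R ⋈[e=d] γ[h; COUNT(*)→d](π[h](T))) → 2
  ρ[c/h]((R ⋈[e=d] γ[h; COUNT(*)→d](π[h](T)))) → 2

|E| = 2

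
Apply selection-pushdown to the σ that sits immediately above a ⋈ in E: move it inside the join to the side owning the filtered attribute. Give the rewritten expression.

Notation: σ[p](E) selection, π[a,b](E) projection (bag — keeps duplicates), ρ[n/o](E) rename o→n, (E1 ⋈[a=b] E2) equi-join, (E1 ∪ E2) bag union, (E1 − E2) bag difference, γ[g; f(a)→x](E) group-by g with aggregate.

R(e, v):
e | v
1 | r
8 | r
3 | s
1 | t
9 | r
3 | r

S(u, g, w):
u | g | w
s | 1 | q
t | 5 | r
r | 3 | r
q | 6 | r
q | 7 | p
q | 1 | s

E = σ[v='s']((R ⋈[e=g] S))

σ filters on v, owned by the left side.
E' = (σ[v='s'](R) ⋈[e=g] S)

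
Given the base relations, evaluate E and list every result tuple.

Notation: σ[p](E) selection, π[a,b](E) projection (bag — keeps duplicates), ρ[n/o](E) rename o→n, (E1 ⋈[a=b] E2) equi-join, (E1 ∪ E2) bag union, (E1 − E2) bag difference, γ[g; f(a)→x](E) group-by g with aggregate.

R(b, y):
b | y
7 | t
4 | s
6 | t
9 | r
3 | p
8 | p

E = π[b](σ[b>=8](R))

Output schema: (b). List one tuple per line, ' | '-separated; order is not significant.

Per-node cardinality:
  R → 6
  σ[b>=8](R) → 2
  π[b](σ[b>=8](R)) → 2

== RESULT ==
b
8
9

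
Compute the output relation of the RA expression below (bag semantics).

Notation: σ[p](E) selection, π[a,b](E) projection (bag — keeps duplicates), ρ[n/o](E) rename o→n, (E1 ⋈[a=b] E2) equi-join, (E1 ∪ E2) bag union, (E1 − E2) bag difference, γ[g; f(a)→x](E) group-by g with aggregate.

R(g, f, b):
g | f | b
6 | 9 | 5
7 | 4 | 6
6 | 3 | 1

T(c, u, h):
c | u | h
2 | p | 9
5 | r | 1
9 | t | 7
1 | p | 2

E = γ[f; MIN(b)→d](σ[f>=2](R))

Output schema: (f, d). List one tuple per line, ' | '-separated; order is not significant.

Row counts bottom-up:
  R → 3
  σ[f>=2](R) → 3
  γ[f; MIN(b)→d](σ[f>=2](R)) → 3

== RESULT ==
f | d
3 | 1
4 | 6
9 | 5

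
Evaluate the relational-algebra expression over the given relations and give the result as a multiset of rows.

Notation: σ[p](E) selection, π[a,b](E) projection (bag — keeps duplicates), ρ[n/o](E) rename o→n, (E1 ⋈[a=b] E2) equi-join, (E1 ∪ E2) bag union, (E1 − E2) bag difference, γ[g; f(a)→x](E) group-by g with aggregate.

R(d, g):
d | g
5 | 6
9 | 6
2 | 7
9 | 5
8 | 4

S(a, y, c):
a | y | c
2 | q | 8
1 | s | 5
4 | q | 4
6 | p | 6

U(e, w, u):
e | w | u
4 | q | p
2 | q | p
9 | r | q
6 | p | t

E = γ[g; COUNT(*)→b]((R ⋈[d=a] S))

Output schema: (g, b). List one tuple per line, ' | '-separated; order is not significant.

Subexpression sizes:
  R → 5
  S → 4
  (R ⋈[d=a] S) → 1
  γ[g; COUNT(*)→b]((R ⋈[d=a] S)) → 1

== RESULT ==
g | b
7 | 1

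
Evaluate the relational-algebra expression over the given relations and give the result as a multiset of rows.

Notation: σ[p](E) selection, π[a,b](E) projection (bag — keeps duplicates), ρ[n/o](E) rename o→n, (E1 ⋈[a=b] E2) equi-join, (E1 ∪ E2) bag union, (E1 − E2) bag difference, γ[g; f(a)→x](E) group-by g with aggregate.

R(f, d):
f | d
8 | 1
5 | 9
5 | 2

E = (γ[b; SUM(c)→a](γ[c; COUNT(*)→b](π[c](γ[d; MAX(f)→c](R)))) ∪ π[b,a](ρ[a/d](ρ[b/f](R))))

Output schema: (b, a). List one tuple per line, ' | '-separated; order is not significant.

Per-node cardinality:
  R → 3
  γ[d; MAX(f)→c](R) → 3
  π[c](γ[d; MAX(f)→c](R)) → 3
  γ[c; COUNT(*)→b](π[c](γ[d; MAX(f)→c](R))) → 2
  γ[b; SUM(c)→a](γ[c; COUNT(*)→b](π[c](γ[d; MAX(f)→c](R)))) → 2
  R → 3
  ρ[b/f](R) → 3
  ρ[a/d](ρ[b/f](R)) → 3
  π[b,a](ρ[a/d](ρ[b/f](R))) → 3
  (γ[b; SUM(c)→a](γ[c; COUNT(*)→b](π[c](γ[d; MAX(f)→c](R)))) ∪ π[b,a](ρ[a/d](ρ[b/f](R)))) → 5

== RESULT ==
b | a
1 | 8
2 | 5
5 | 2
5 | 9
8 | 1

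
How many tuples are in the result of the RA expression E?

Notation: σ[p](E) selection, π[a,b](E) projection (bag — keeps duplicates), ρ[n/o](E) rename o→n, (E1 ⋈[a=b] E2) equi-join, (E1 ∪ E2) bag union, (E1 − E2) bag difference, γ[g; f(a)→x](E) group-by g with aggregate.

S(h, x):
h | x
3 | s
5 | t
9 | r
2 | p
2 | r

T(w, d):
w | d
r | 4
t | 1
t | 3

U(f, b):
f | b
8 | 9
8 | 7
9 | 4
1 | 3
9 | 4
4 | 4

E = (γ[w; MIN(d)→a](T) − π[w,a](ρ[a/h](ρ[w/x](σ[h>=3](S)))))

Row counts bottom-up:
  T → 3
  γ[w; MIN(d)→a](T) → 2
  S → 5
  σ[h>=3](S) → 3
  ρ[w/x](σ[h>=3](S)) → 3
  ρ[a/h](ρ[w/x](σ[h>=3](S))) → 3
  π[w,a](ρ[a/h](ρ[w/x](σ[h>=3](S)))) → 3
  (γ[w; MIN(d)→a](T) − π[w,a](ρ[a/h](ρ[w/x](σ[h>=3](S))))) → 2

|E| = 2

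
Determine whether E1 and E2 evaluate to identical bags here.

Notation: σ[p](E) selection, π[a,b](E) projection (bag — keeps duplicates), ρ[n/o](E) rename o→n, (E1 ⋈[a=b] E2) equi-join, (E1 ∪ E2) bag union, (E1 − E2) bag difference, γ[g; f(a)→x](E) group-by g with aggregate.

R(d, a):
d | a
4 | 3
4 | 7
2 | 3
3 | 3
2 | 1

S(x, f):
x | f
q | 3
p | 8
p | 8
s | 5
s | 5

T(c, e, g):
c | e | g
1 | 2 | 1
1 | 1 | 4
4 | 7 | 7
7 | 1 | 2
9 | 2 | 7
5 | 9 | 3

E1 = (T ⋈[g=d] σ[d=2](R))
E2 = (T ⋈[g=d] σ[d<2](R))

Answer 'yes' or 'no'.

E1 subexpression sizes:
  T → 6
  R → 5
  σ[d=2](R) → 2
  (T ⋈[g=d] σ[d=2](R)) → 2
E2 subexpression sizes:
  T → 6
  R → 5
  σ[d<2](R) → 0
  (T ⋈[g=d] σ[d<2](R)) → 0

E1 result:
c | e | g | d | a
7 | 1 | 2 | 2 | 1
7 | 1 | 2 | 2 | 3
E2 result:
c | e | g | d | a
(0 rows)
Witness: (7, 1, 2, 2, 1) appears 1× in E1 but 0× in E2.

no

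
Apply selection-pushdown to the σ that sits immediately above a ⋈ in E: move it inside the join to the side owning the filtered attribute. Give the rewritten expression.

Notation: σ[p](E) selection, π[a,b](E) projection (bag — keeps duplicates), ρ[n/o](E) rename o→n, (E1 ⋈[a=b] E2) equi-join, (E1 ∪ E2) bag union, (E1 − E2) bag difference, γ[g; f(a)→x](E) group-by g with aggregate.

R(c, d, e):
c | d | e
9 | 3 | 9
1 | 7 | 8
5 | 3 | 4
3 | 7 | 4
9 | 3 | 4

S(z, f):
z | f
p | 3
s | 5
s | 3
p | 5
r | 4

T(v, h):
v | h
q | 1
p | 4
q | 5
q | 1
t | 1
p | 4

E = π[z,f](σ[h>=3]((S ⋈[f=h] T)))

σ filters on h, owned by the right side.
E' = π[z,f]((S ⋈[f=h] σ[h>=3](T)))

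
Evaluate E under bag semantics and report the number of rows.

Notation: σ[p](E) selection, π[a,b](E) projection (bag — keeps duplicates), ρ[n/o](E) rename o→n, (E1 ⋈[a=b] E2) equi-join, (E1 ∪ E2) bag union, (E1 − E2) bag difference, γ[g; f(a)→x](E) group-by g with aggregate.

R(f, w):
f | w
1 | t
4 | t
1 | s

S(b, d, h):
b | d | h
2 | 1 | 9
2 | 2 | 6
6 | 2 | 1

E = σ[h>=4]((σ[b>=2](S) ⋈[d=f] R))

Subexpression sizes:
  S → 3
  σ[b>=2](S) → 3
  R → 3
  (σ[b>=2](S) ⋈[d=f] R) → 2
  σ[h>=4]((σ[b>=2](S) ⋈[d=f] R)) → 2

|E| = 2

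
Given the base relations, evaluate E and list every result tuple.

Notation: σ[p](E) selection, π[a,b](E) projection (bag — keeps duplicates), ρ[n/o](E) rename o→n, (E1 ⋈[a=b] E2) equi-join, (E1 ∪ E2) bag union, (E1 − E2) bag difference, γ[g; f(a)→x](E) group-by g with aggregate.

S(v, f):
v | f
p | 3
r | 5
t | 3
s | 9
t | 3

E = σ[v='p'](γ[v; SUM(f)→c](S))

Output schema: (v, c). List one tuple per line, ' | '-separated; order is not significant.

Per-node cardinality:
  S → 5
  γ[v; SUM(f)→c](S) → 4
  σ[v='p'](γ[v; SUM(f)→c](S)) → 1

== RESULT ==
v | c
p | 3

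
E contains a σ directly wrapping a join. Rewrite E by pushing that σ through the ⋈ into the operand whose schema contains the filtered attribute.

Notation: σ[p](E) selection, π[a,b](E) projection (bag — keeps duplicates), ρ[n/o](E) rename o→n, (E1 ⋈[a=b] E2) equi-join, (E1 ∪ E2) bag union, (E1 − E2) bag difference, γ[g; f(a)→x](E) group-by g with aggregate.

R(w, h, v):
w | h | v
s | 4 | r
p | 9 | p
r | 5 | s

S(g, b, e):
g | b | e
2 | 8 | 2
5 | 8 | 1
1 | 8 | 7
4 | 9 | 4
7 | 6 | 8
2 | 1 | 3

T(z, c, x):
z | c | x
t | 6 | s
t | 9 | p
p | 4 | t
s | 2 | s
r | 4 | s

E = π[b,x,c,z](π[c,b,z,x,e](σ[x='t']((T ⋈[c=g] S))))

σ filters on x, owned by the left side.
E' = π[b,x,c,z](π[c,b,z,x,e]((σ[x='t'](T) ⋈[c=g] S)))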